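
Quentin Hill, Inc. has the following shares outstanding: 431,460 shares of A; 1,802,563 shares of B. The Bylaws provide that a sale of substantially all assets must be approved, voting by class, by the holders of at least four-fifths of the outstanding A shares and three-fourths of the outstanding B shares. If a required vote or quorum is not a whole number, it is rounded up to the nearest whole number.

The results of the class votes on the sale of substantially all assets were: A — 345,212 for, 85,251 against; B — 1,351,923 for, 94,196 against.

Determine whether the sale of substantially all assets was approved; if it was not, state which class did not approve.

Approved — every class gave the required vote.

A: 4/5 of 431460 = 345168; 345,168 required, 345,212 in favor — approved.
B: 3/4 of 1802563 = 1351922.25, rounded up to 1351923; 1,351,923 required, 1,351,923 in favor — approved.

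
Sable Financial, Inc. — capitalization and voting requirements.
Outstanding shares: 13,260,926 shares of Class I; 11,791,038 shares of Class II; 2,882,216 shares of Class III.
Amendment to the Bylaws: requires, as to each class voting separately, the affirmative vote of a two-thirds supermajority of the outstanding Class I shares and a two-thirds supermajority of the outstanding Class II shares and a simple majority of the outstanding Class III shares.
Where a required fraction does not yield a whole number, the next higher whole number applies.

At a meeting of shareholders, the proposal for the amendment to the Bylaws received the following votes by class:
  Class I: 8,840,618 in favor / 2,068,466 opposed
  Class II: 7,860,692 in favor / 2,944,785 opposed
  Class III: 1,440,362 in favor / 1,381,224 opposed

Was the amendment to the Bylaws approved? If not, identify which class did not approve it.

Not approved — the Class III shares did not give the required vote.

Class I: 2/3 of 13260926 = 8840617.33, rounded up to 8840618; 8,840,618 required, 8,840,618 in favor — approved.
Class II: 2/3 of 11791038 = 7860692; 7,860,692 required, 7,860,692 in favor — approved.
Class III: a majority of 2882216 is 1441109; 1,441,109 required, 1,440,362 in favor — not approved.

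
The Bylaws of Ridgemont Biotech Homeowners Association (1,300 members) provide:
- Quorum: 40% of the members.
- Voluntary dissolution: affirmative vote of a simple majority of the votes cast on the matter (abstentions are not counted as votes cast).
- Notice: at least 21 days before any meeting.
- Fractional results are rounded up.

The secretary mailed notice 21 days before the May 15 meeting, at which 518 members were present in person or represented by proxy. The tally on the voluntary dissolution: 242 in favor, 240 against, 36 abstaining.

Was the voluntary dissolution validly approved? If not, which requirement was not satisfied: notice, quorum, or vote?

Notice: 21 days given; 21 required. Satisfied.
Quorum: 40% of 1,300 = 520; 518 present. Not satisfied.
Vote: requires a majority of the votes cast (518 − 36 abstaining = 482); a majority of 482 is 242, so 242 needed; 242 in favor. Satisfied.

Invalid — quorum requirement not satisfied.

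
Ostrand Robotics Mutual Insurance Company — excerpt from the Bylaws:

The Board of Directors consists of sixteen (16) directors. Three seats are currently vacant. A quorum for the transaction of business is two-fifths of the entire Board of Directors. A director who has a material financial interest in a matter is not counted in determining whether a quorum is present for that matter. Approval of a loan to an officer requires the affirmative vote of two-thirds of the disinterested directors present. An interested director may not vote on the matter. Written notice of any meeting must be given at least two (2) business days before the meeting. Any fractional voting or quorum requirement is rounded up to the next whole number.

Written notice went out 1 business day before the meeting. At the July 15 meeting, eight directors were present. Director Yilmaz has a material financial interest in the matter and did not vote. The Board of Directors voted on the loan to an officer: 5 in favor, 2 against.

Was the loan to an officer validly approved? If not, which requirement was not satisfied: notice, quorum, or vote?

Notice: 1 business day given; 2 required (1 < 2). Not satisfied.
Quorum: 8 present, but the 1 interested director does not count, leaving 7. Quorum is 7. Satisfied.
Vote: the loan to an officer requires two-thirds of the disinterested directors present (8 − 1 = 7). 2/3 of 7 = 4.67, rounded up to 5, so 5 affirmative votes are needed; 5 voted in favor. Satisfied.

Invalid — notice requirement not satisfied.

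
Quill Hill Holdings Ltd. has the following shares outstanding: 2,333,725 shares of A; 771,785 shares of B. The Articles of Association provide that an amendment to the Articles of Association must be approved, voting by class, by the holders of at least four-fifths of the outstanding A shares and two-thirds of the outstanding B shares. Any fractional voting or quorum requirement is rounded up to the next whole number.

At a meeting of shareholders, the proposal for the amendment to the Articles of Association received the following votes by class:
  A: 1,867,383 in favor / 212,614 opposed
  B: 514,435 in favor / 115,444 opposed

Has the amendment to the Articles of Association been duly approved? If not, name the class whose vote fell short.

Not approved — the B shares did not give the required vote.

A: 4/5 of 2333725 = 1866980; 1,866,980 required, 1,867,383 in favor — approved.
B: 2/3 of 771785 = 514523.33, rounded up to 514524; 514,524 required, 514,435 in favor — not approved.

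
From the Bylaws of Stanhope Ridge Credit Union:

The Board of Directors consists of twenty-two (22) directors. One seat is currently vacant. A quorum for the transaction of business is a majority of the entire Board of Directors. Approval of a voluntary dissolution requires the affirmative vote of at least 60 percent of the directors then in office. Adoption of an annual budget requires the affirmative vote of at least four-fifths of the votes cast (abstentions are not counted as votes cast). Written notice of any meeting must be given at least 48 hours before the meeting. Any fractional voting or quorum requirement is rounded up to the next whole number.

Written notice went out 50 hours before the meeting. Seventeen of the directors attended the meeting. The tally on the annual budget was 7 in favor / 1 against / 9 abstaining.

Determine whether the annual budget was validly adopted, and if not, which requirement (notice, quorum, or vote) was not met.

Valid — all requirements satisfied.

Notice: 50 hours given; 48 required (50 ≥ 48). Satisfied.
Quorum: 17 present; quorum is 12. Satisfied.
Vote: the annual budget requires four-fifths of the votes cast (17 present − 9 abstaining = 8). 4/5 of 8 = 6.40, rounded up to 7, so 7 affirmative votes are needed; 7 voted in favor. Satisfied.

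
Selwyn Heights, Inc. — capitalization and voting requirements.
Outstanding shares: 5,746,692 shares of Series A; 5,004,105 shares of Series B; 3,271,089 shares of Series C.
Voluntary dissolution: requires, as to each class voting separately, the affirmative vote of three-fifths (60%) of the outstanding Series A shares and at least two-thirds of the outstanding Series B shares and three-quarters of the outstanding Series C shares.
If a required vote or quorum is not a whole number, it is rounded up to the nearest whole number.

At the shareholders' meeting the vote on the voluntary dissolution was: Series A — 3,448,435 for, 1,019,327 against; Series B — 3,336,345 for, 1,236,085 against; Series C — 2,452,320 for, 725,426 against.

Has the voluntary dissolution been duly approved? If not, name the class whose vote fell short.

Not approved — the Series C shares did not give the required vote.

Series A: 3/5 of 5746692 = 3448015.20, rounded up to 3448016; 3,448,016 required, 3,448,435 in favor — approved.
Series B: 2/3 of 5004105 = 3336070; 3,336,070 required, 3,336,345 in favor — approved.
Series C: 3/4 of 3271089 = 2453316.75, rounded up to 2453317; 2,453,317 required, 2,452,320 in favor — not approved.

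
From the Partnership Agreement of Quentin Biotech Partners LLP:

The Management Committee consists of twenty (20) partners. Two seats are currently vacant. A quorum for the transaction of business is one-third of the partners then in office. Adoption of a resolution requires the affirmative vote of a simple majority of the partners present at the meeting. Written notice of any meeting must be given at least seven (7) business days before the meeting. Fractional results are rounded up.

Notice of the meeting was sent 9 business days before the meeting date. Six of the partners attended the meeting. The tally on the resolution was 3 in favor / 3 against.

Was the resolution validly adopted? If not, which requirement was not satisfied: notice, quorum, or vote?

Notice: 9 business days given; 7 required (9 ≥ 7). Satisfied.
Quorum: 6 present; quorum is 6. Satisfied.
Vote: the resolution requires a majority of the partners present (6). A majority of 6 is 4, so 4 affirmative votes are needed; 3 voted in favor. Not satisfied.

Invalid — vote requirement not satisfied.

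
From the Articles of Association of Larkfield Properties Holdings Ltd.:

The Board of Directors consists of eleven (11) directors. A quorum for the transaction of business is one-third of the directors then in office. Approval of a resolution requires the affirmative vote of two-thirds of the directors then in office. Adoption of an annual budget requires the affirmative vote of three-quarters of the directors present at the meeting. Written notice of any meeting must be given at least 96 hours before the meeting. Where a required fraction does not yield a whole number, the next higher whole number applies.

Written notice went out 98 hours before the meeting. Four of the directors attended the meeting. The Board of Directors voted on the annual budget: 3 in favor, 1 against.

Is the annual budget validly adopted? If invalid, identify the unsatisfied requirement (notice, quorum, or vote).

Valid — all requirements satisfied.

Notice: 98 hours given; 96 required (98 ≥ 96). Satisfied.
Quorum: 4 present; quorum is 4. Satisfied.
Vote: the annual budget requires three-fourths of the directors present (4). 3/4 of 4 = 3, so 3 affirmative votes are needed; 3 voted in favor. Satisfied.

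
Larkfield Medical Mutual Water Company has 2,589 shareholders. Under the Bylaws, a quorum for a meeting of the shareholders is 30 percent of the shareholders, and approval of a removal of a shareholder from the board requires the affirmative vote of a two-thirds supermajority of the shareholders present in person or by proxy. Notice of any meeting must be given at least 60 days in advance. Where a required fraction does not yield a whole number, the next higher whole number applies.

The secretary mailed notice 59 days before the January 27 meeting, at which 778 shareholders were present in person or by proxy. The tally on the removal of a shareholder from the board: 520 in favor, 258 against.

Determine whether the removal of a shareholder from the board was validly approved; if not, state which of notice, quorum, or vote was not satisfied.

Invalid — notice requirement not satisfied.

Notice: 59 days given; 60 required. Not satisfied.
Quorum: 30% of 2,589 = 776.70, rounded up to 777; 778 present. Satisfied.
Vote: requires two-thirds of those present (778); 2/3 of 778 = 518.67, rounded up to 519, so 519 needed; 520 in favor. Satisfied.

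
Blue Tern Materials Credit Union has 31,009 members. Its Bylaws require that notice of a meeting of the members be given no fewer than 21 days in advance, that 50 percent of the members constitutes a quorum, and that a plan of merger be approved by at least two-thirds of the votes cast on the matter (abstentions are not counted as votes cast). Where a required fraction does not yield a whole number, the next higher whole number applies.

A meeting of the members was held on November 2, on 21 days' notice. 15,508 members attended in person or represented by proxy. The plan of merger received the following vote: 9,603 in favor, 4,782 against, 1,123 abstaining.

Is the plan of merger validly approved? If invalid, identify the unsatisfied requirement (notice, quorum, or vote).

Notice: 21 days given; 21 required. Satisfied.
Quorum: 50% of 31,009 = 15,504.50, rounded up to 15,505; 15,508 present. Satisfied.
Vote: requires two-thirds of the votes cast (15,508 − 1,123 abstaining = 14,385); 2/3 of 14385 = 9590, so 9,590 needed; 9,603 in favor. Satisfied.

Valid — all requirements satisfied.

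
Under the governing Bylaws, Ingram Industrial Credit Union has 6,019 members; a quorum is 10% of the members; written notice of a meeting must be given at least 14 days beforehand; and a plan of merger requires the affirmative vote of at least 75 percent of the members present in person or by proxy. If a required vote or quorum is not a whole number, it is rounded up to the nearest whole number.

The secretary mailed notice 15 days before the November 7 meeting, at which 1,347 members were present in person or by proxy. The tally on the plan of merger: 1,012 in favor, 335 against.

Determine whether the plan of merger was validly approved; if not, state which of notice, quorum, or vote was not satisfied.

Valid — all requirements satisfied.

Notice: 15 days given; 14 required. Satisfied.
Quorum: 10% of 6,019 = 601.90, rounded up to 602; 1,347 present. Satisfied.
Vote: requires three-fourths of those present (1,347); 3/4 of 1347 = 1010.25, rounded up to 1011, so 1,011 needed; 1,012 in favor. Satisfied.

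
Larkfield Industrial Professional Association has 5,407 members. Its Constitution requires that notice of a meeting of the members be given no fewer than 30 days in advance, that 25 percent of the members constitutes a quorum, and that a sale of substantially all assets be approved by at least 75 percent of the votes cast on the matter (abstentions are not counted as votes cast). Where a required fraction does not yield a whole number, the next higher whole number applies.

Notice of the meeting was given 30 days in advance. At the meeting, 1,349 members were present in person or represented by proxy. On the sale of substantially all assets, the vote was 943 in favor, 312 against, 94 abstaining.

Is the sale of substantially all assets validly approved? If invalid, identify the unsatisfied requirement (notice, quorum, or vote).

Notice: 30 days given; 30 required. Satisfied.
Quorum: 25% of 5,407 = 1,351.75, rounded up to 1,352; 1,349 present. Not satisfied.
Vote: requires three-fourths of the votes cast (1,349 − 94 abstaining = 1,255); 3/4 of 1255 = 941.25, rounded up to 942, so 942 needed; 943 in favor. Satisfied.

Invalid — quorum requirement not satisfied.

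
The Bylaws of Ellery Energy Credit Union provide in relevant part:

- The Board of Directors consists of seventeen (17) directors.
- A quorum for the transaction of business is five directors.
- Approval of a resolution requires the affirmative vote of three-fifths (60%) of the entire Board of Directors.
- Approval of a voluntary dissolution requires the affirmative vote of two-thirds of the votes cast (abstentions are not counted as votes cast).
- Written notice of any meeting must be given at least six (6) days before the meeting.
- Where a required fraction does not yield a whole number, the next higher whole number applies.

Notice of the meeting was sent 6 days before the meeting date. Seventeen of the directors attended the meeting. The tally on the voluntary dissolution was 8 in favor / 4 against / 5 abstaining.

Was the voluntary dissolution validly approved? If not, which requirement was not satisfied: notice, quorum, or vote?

Notice: 6 days given; 6 required (6 ≥ 6). Satisfied.
Quorum: 17 present; quorum is 5. Satisfied.
Vote: the voluntary dissolution requires two-thirds of the votes cast (17 present − 5 abstaining = 12). 2/3 of 12 = 8, so 8 affirmative votes are needed; 8 voted in favor. Satisfied.

Valid — all requirements satisfied.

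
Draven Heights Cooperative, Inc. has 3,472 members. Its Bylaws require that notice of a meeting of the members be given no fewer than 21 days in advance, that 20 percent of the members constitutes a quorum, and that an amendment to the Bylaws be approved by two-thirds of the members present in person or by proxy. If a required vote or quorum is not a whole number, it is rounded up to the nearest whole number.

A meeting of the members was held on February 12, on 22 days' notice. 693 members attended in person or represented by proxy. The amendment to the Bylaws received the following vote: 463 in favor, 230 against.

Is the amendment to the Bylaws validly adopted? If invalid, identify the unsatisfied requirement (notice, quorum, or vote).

Notice: 22 days given; 21 required. Satisfied.
Quorum: 20% of 3,472 = 694.40, rounded up to 695; 693 present. Not satisfied.
Vote: requires two-thirds of those present (693); 2/3 of 693 = 462, so 462 needed; 463 in favor. Satisfied.

Invalid — quorum requirement not satisfied.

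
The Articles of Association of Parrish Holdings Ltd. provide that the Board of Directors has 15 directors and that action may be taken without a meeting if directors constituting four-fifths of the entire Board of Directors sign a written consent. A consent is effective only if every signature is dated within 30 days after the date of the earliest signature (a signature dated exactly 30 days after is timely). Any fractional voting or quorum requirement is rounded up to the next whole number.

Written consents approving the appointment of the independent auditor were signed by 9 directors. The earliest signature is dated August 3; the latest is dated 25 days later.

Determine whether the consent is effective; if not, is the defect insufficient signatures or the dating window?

Not effective — insufficient signatures.

Signatures required: four-fifths of 15 — 4/5 of 15 = 12, so 12 needed; 9 signed. Insufficient.
Dating window: the latest signature is 25 days after the earliest; the limit is 30 days. Within the window.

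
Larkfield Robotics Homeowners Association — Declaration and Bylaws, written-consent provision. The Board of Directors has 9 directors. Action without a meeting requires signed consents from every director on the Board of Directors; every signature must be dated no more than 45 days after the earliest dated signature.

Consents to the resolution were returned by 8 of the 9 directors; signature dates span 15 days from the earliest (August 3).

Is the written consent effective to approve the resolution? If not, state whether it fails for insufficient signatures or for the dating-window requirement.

Not effective — insufficient signatures.

Signatures required: every one of 9 — unanimous means all 9, so 9 needed; 8 signed. Insufficient.
Dating window: the latest signature is 15 days after the earliest; the limit is 45 days. Within the window.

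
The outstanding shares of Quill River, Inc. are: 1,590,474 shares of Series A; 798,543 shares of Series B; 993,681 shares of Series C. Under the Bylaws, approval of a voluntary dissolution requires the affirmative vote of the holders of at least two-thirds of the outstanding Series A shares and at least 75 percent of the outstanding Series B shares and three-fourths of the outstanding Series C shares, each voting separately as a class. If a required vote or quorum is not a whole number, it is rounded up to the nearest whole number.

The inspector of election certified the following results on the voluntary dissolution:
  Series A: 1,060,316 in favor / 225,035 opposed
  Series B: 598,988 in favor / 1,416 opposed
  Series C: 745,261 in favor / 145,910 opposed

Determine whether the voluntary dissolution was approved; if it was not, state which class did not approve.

Approved — every class gave the required vote.

Series A: 2/3 of 1590474 = 1060316; 1,060,316 required, 1,060,316 in favor — approved.
Series B: 3/4 of 798543 = 598907.25, rounded up to 598908; 598,908 required, 598,988 in favor — approved.
Series C: 3/4 of 993681 = 745260.75, rounded up to 745261; 745,261 required, 745,261 in favor — approved.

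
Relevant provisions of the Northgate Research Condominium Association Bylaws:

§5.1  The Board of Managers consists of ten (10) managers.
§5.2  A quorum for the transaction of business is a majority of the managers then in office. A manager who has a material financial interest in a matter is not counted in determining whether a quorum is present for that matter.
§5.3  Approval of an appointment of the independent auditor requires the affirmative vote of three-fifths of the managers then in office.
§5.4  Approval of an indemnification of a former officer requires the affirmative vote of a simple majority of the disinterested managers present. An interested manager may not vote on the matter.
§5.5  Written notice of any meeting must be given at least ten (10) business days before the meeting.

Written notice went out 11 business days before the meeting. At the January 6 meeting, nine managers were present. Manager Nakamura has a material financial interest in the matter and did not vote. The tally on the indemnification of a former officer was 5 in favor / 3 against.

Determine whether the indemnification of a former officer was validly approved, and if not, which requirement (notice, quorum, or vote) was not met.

Notice: 11 business days given; 10 required (11 ≥ 10). Satisfied.
Quorum: 9 present, but the 1 interested manager does not count, leaving 8. Quorum is 6. Satisfied.
Vote: the indemnification of a former officer requires a majority of the disinterested managers present (9 − 1 = 8). A majority of 8 is 5, so 5 affirmative votes are needed; 5 voted in favor. Satisfied.

Valid — all requirements satisfied.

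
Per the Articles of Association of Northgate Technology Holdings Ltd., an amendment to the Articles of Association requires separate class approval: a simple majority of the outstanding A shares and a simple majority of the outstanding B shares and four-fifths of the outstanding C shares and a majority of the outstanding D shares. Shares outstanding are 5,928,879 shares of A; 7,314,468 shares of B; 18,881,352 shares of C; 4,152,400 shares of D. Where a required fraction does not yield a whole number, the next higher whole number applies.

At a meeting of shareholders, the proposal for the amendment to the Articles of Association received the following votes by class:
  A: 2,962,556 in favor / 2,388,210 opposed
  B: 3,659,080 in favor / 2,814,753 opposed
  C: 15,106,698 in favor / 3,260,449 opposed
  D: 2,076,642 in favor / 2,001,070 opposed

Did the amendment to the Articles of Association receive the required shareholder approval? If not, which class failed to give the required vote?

A: a majority of 5928879 is 2964440; 2,964,440 required, 2,962,556 in favor — not approved.
B: a majority of 7314468 is 3657235; 3,657,235 required, 3,659,080 in favor — approved.
C: 4/5 of 18881352 = 15105081.60, rounded up to 15105082; 15,105,082 required, 15,106,698 in favor — approved.
D: a majority of 4152400 is 2076201; 2,076,201 required, 2,076,642 in favor — approved.

Not approved — the A shares did not give the required vote.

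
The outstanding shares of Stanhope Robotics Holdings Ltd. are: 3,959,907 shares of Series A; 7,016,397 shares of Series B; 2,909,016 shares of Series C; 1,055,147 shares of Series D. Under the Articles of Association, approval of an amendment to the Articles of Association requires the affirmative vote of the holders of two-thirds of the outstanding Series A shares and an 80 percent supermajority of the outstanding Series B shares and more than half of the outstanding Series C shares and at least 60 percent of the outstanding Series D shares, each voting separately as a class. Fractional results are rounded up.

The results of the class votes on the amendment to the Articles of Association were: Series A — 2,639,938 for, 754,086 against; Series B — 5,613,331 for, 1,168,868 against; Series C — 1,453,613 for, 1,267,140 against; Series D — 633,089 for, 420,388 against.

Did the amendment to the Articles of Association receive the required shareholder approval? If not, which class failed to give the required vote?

Not approved — the Series C shares did not give the required vote.

Series A: 2/3 of 3959907 = 2639938; 2,639,938 required, 2,639,938 in favor — approved.
Series B: 4/5 of 7016397 = 5613117.60, rounded up to 5613118; 5,613,118 required, 5,613,331 in favor — approved.
Series C: a majority of 2909016 is 1454509; 1,454,509 required, 1,453,613 in favor — not approved.
Series D: 3/5 of 1055147 = 633088.20, rounded up to 633089; 633,089 required, 633,089 in favor — approved.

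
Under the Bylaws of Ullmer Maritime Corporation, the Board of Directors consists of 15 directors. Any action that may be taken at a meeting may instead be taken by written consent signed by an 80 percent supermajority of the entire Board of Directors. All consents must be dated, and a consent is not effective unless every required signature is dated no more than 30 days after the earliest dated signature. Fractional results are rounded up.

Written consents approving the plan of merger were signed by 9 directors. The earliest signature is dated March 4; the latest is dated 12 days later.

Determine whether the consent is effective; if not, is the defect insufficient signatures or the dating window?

Signatures required: an 80 percent supermajority of 15 — 4/5 of 15 = 12, so 12 needed; 9 signed. Insufficient.
Dating window: the latest signature is 12 days after the earliest; the limit is 30 days. Within the window.

Not effective — insufficient signatures.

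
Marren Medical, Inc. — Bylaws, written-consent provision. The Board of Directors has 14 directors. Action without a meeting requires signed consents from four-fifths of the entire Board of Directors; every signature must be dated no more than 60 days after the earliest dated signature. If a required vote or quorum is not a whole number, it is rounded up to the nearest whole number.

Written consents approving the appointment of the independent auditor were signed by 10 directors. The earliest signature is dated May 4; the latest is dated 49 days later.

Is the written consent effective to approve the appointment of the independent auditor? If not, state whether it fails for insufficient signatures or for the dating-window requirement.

Not effective — insufficient signatures.

Signatures required: four-fifths of 14 — 4/5 of 14 = 11.20, rounded up to 12, so 12 needed; 10 signed. Insufficient.
Dating window: the latest signature is 49 days after the earliest; the limit is 60 days. Within the window.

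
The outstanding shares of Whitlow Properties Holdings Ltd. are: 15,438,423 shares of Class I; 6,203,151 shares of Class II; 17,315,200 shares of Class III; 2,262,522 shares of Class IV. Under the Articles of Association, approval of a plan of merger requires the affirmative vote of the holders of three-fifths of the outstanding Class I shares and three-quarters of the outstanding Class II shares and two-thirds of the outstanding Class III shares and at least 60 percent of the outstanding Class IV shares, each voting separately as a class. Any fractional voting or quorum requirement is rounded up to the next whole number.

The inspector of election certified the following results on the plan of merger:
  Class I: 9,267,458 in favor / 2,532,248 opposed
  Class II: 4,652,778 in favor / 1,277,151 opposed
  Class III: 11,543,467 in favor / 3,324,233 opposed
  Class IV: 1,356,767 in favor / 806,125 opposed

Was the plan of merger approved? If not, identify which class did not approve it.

Not approved — the Class IV shares did not give the required vote.

Class I: 3/5 of 15438423 = 9263053.80, rounded up to 9263054; 9,263,054 required, 9,267,458 in favor — approved.
Class II: 3/4 of 6203151 = 4652363.25, rounded up to 4652364; 4,652,364 required, 4,652,778 in favor — approved.
Class III: 2/3 of 17315200 = 11543466.67, rounded up to 11543467; 11,543,467 required, 11,543,467 in favor — approved.
Class IV: 3/5 of 2262522 = 1357513.20, rounded up to 1357514; 1,357,514 required, 1,356,767 in favor — not approved.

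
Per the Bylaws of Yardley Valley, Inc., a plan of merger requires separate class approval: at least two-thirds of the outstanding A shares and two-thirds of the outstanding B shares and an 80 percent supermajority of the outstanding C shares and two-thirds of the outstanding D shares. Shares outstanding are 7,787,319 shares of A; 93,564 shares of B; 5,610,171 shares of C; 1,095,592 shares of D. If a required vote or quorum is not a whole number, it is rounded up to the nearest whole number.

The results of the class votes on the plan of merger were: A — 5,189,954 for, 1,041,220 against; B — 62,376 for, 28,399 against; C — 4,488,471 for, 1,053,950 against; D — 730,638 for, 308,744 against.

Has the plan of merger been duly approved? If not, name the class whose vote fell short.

A: 2/3 of 7787319 = 5191546; 5,191,546 required, 5,189,954 in favor — not approved.
B: 2/3 of 93564 = 62376; 62,376 required, 62,376 in favor — approved.
C: 4/5 of 5610171 = 4488136.80, rounded up to 4488137; 4,488,137 required, 4,488,471 in favor — approved.
D: 2/3 of 1095592 = 730394.67, rounded up to 730395; 730,395 required, 730,638 in favor — approved.

Not approved — the A shares did not give the required vote.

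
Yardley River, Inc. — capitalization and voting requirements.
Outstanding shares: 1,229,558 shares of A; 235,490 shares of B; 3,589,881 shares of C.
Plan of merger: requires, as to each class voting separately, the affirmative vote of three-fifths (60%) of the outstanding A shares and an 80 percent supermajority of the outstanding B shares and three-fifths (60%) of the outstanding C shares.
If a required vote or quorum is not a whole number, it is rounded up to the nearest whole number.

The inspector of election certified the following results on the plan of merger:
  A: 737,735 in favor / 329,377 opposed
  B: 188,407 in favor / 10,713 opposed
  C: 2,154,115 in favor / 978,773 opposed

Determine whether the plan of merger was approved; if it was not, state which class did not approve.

Approved — every class gave the required vote.

A: 3/5 of 1229558 = 737734.80, rounded up to 737735; 737,735 required, 737,735 in favor — approved.
B: 4/5 of 235490 = 188392; 188,392 required, 188,407 in favor — approved.
C: 3/5 of 3589881 = 2153928.60, rounded up to 2153929; 2,153,929 required, 2,154,115 in favor — approved.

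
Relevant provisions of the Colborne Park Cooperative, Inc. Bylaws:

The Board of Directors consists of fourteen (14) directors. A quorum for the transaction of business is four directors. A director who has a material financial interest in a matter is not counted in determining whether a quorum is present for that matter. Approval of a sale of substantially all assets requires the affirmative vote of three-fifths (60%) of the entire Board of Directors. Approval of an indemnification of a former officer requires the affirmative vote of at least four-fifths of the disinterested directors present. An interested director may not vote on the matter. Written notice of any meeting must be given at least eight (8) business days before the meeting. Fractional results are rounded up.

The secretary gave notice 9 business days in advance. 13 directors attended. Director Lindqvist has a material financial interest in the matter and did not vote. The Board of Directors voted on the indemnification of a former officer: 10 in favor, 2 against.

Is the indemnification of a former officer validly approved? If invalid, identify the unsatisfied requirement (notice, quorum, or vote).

Notice: 9 business days given; 8 required (9 ≥ 8). Satisfied.
Quorum: 13 present, but the 1 interested director does not count, leaving 12. Quorum is 4. Satisfied.
Vote: the indemnification of a former officer requires four-fifths of the disinterested directors present (13 − 1 = 12). 4/5 of 12 = 9.60, rounded up to 10, so 10 affirmative votes are needed; 10 voted in favor. Satisfied.

Valid — all requirements satisfied.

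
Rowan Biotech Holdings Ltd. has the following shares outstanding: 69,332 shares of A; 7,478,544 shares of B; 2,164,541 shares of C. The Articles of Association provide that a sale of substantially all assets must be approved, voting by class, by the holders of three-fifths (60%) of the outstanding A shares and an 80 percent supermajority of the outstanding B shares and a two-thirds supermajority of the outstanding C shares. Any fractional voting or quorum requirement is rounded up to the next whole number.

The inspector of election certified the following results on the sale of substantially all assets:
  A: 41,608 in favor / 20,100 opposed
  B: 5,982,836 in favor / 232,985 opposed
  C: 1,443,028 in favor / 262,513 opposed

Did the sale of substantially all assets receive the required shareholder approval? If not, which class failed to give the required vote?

Approved — every class gave the required vote.

A: 3/5 of 69332 = 41599.20, rounded up to 41600; 41,600 required, 41,608 in favor — approved.
B: 4/5 of 7478544 = 5982835.20, rounded up to 5982836; 5,982,836 required, 5,982,836 in favor — approved.
C: 2/3 of 2164541 = 1443027.33, rounded up to 1443028; 1,443,028 required, 1,443,028 in favor — approved.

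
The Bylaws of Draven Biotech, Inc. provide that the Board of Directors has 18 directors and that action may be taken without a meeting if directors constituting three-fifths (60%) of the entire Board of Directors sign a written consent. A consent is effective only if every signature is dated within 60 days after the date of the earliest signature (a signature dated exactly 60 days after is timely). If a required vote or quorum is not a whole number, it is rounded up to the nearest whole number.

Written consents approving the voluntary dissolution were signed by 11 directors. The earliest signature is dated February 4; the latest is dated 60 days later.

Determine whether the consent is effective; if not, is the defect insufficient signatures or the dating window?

Signatures required: three-fifths (60%) of 18 — 3/5 of 18 = 10.80, rounded up to 11, so 11 needed; 11 signed. Sufficient.
Dating window: the latest signature is 60 days after the earliest; the limit is 60 days. Within the window.

Effective — both the signature and dating-window requirements are satisfied.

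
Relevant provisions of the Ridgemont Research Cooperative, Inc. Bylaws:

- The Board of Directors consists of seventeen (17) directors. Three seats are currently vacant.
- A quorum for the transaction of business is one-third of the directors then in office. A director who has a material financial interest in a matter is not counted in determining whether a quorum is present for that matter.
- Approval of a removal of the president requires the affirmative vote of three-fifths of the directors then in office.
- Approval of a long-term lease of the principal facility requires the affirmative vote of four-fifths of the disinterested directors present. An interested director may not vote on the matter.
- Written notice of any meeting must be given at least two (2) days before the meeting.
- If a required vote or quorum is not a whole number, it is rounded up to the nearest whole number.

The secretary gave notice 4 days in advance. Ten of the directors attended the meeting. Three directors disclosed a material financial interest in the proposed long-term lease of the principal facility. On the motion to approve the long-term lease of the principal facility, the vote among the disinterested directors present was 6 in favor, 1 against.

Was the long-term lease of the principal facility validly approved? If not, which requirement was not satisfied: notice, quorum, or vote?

Valid — all requirements satisfied.

Notice: 4 days given; 2 required (4 ≥ 2). Satisfied.
Quorum: 10 present, but the 3 interested directors do not count, leaving 7. Quorum is 5. Satisfied.
Vote: the long-term lease of the principal facility requires four-fifths of the disinterested directors present (10 − 3 = 7). 4/5 of 7 = 5.60, rounded up to 6, so 6 affirmative votes are needed; 6 voted in favor. Satisfied.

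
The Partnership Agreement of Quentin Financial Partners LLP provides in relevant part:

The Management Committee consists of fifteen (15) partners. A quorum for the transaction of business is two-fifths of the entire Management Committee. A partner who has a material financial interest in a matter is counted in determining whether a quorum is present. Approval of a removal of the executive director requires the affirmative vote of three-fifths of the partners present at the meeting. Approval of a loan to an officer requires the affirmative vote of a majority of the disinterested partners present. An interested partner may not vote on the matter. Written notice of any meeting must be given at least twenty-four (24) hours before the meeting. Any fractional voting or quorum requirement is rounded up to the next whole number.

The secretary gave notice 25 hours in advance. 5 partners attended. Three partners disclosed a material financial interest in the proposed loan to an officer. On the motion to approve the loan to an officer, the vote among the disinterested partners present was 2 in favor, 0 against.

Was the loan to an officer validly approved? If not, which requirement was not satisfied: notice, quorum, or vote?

Notice: 25 hours given; 24 required (25 ≥ 24). Satisfied.
Quorum: 5 present (interested partners count toward quorum); quorum is 6. Not satisfied.
Vote: the loan to an officer requires a majority of the disinterested partners present (5 − 3 = 2). A majority of 2 is 2, so 2 affirmative votes are needed; 2 voted in favor. Satisfied. (Moot — without a quorum no business can be validly transacted.)

Invalid — quorum requirement not satisfied.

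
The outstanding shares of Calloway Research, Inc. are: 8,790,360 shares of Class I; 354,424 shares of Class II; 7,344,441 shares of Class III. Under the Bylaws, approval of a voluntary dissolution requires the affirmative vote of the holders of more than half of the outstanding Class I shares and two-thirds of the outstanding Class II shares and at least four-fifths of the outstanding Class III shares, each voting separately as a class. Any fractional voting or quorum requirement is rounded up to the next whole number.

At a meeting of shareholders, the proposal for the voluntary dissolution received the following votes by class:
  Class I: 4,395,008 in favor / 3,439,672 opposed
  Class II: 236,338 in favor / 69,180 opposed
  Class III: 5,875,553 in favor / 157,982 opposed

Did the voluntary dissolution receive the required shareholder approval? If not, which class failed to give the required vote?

Class I: a majority of 8790360 is 4395181; 4,395,181 required, 4,395,008 in favor — not approved.
Class II: 2/3 of 354424 = 236282.67, rounded up to 236283; 236,283 required, 236,338 in favor — approved.
Class III: 4/5 of 7344441 = 5875552.80, rounded up to 5875553; 5,875,553 required, 5,875,553 in favor — approved.

Not approved — the Class I shares did not give the required vote.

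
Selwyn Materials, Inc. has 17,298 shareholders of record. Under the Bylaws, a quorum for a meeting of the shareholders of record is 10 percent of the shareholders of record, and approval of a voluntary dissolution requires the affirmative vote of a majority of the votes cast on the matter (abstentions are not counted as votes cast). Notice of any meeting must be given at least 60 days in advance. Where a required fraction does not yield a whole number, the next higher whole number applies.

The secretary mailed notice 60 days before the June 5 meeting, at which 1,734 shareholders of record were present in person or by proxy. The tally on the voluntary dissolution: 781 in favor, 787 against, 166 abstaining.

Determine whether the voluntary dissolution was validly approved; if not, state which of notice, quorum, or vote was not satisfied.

Invalid — vote requirement not satisfied.

Notice: 60 days given; 60 required. Satisfied.
Quorum: 10% of 17,298 = 1,729.80, rounded up to 1,730; 1,734 present. Satisfied.
Vote: requires a majority of the votes cast (1,734 − 166 abstaining = 1,568); a majority of 1568 is 785, so 785 needed; 781 in favor. Not satisfied.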